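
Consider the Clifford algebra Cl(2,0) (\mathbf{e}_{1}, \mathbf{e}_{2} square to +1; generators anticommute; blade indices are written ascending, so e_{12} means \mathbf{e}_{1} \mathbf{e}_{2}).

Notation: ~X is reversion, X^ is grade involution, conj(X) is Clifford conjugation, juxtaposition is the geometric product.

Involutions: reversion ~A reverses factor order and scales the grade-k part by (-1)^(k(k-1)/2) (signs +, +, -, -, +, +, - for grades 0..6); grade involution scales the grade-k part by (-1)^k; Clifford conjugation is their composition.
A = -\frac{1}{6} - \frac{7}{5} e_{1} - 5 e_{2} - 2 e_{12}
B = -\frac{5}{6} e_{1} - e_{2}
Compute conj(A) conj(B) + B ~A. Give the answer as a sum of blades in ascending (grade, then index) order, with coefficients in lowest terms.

first term: \frac{37}{6} + \frac{67}{36} e_{1} - \frac{11}{6} e_{2} - \frac{83}{30} e_{12}
second term: \frac{37}{6} + \frac{77}{36} e_{1} - \frac{3}{2} e_{2} + \frac{83}{30} e_{12}
Answer: \frac{37}{3} + 4 e_{1} - \frac{10}{3} e_{2}


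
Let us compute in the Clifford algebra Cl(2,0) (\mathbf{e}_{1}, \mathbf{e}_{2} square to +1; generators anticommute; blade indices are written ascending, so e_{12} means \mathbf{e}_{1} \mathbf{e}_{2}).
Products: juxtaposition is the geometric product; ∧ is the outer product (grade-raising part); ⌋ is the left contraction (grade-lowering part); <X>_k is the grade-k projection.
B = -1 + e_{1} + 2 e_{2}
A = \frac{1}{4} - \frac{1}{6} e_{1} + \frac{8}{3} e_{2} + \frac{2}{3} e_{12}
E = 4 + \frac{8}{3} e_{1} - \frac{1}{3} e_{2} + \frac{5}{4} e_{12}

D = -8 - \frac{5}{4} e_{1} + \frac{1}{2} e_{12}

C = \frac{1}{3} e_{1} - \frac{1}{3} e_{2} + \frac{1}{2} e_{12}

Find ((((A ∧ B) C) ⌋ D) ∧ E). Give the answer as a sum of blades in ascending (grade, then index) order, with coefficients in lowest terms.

step 1: -\frac{1}{4} + \frac{5}{12} e_{1} - \frac{13}{6} e_{2} - \frac{11}{3} e_{12}
step 2: \frac{97}{36} + \frac{20}{9} e_{1} + \frac{109}{72} e_{2} + \frac{11}{24} e_{12}
step 3: -\frac{393}{16} - \frac{33}{8} e_{1} + \frac{10}{9} e_{2} + \frac{97}{72} e_{12}
step 4: -\frac{393}{4} - 82 e_{1} + \frac{1819}{144} e_{2} - \frac{46487}{1728} e_{12}
Answer: -\frac{393}{4} - 82 e_{1} + \frac{1819}{144} e_{2} - \frac{46487}{1728} e_{12}


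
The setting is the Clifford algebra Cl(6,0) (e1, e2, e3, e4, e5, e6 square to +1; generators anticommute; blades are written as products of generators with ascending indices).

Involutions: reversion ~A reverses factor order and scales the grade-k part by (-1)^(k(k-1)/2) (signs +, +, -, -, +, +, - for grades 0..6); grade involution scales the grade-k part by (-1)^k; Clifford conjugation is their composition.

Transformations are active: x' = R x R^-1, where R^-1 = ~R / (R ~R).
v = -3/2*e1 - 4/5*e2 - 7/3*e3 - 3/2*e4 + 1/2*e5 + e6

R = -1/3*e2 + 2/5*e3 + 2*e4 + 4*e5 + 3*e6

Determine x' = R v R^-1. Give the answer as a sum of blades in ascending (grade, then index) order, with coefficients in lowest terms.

~R = -1/3*e2 + 2/5*e3 + 2*e4 + 4*e5 + 3*e6, and R ~R = 6586/225, so R^-1 = ~R / (6586/225).
R v = 4/3 - 1/2*e1 e2 + 3/5*e1 e3 + 3*e1 e4 + 6*e1 e5 + 9/2*e1 e6 + 247/225*e2 e3 + 21/10*e2 e4 + 91/30*e2 e5 + 31/15*e2 e6 + 61/15*e3 e4 + 143/15*e3 e5 + 37/5*e3 e6 + 7*e4 e5 + 13/2*e4 e6 + 5/2*e5 e6
Answer: 3/2*e1 + 12672/16465*e2 + 23411/9879*e3 + 11079/6586*e4 - 893/6586*e5 - 2393/3293*e6


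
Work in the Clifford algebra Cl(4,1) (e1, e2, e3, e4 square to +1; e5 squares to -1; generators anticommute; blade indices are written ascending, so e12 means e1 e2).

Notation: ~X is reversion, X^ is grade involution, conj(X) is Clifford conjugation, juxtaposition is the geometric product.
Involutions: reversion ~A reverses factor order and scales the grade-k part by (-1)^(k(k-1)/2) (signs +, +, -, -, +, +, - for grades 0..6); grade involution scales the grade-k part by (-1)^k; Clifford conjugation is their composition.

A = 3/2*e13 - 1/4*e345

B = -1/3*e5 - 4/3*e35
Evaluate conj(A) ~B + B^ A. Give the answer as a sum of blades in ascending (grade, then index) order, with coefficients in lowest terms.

first term: 1/3*e4 - 2*e15 - 1/12*e34 + 1/2*e135
second term: -1/3*e4 + 2*e15 + 1/12*e34 + 1/2*e135
Answer: e135


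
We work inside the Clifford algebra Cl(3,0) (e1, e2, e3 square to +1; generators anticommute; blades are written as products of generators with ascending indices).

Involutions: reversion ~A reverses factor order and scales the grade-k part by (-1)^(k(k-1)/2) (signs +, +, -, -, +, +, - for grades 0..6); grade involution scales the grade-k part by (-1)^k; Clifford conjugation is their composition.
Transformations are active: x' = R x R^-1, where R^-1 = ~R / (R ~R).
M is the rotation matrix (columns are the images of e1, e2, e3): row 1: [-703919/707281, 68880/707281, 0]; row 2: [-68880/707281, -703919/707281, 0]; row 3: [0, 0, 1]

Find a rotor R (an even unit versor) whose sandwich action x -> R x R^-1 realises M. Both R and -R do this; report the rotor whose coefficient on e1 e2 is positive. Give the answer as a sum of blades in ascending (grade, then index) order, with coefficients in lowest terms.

Method: write R = a + b12*e1 e2 + b13*e1 e3 + b23*e2 e3 with a^2 + b12^2 + b13^2 + b23^2 = 1 (so R^-1 = ~R). Expanding the columns R e_j ~R gives tr M = 4a^2 - 1 and, from the antisymmetric part, M21 - M12 = -4a*b12, M13 - M31 = 4a*b13, M32 - M23 = -4a*b23.
Here tr M = -700557/707281, so a^2 = (1 + tr M)/4 = 1681/707281 and a = ±41/841. Taking a = 41/841: M21 - M12 = -137760/707281, M13 - M31 = 0, M32 - M23 = 0, giving b12 = 840/841, b13 = 0, b23 = 0, i.e. R = 41/841 + 840/841*e1 e2.
Its e1 e2 coefficient is already positive.
Answer: 41/841 + 840/841*e1 e2. Sheet selection: the two-to-one cover makes ±R indistinguishable at the matrix level (trace -700557/707281), so uniqueness comes from the required sign on e1 e2.


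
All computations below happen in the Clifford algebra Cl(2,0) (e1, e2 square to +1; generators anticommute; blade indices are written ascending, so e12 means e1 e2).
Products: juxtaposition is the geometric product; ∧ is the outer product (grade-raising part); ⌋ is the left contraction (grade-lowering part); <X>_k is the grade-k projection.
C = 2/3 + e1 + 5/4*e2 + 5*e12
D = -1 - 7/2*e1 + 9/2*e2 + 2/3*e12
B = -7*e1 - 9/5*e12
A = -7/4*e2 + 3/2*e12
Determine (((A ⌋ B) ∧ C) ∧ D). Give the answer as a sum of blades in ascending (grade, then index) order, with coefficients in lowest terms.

step 1: 27/10 - 63/20*e1
step 2: 9/5 + 3/5*e1 + 27/8*e2 + 153/16*e12
step 3: -9/5 - 69/10*e1 + 189/40*e2 + 123/20*e12
Answer: -9/5 - 69/10*e1 + 189/40*e2 + 123/20*e12


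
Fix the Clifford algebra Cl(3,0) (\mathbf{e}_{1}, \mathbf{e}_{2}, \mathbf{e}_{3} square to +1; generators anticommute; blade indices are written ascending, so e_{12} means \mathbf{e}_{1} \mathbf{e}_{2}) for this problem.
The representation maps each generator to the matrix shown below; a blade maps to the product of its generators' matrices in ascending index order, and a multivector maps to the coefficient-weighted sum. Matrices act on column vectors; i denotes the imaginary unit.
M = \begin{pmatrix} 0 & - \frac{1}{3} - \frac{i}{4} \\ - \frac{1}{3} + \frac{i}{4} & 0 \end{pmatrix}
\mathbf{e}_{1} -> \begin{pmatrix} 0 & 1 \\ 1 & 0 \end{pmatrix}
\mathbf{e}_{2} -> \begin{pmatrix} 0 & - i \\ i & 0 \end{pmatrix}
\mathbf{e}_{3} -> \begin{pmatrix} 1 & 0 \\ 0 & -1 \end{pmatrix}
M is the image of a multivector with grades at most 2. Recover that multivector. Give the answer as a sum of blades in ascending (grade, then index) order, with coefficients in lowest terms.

Method: 1, rho(e_{1}), rho(e_{2}), rho(e_{3}) form a trace-orthogonal basis of the 2x2 complex matrices (tr(X Y) = 2 if X = Y, else 0), so M = m0*1 + m1*rho(e_{1}) + m2*rho(e_{2}) + m3*rho(e_{3}) with m0 = tr(M)/2 = 0, m1 = tr(M rho(e_{1}))/2 = - \frac{1}{3}, m2 = tr(M rho(e_{2}))/2 = \frac{1}{4}, m3 = tr(M rho(e_{3}))/2 = 0.
Multiplying table entries, the bivector images are rho(e_{12}) = i*rho(e_{3}), rho(e_{13}) = -i*rho(e_{2}), rho(e_{23}) = i*rho(e_{1}); with real blade coefficients the real parts of m0..m3 are the coefficients of 1, e_{1}, e_{2}, e_{3} and the imaginary parts give the bivectors (e_{23}: Im m1, e_{13}: -Im m2, e_{12}: Im m3).
Answer: -\frac{1}{3} e_{1} + \frac{1}{4} e_{2}


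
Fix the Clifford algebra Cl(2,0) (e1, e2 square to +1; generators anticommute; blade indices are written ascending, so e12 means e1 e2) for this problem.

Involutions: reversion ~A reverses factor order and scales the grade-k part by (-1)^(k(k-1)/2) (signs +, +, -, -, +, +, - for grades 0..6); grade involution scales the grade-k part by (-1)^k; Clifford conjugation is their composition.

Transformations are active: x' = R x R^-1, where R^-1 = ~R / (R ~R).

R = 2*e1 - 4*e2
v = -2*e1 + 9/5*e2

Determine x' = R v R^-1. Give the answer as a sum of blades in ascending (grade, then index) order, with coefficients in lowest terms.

~R = 2*e1 - 4*e2, and R ~R = 20, so R^-1 = ~R / (20).
R v = -56/5 - 22/5*e12
Answer: -6/25*e1 + 67/25*e2


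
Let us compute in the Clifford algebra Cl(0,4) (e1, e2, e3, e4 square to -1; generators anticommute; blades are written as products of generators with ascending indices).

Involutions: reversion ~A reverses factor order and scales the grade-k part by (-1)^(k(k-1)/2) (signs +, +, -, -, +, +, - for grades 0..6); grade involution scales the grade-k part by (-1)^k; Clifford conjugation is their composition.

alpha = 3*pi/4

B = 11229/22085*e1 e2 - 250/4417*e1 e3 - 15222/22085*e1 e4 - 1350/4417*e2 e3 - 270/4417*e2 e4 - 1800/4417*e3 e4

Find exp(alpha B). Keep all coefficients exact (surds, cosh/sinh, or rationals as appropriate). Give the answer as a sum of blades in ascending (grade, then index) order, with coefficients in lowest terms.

B^2 term by term: the squares give (11229/22085)^2*(e1 e2)^2 + (-250/4417)^2*(e1 e3)^2 + (-15222/22085)^2*(e1 e4)^2 + (-1350/4417)^2*(e2 e3)^2 + (-270/4417)^2*(e2 e4)^2 + (-1800/4417)^2*(e3 e4)^2 = 126090441/487747225*(-1) + 62500/19509889*(-1) + 231709284/487747225*(-1) + 1822500/19509889*(-1) + 72900/19509889*(-1) + 3240000/19509889*(-1) = -1 (each basis 2-blade squares to minus the product of its generators' squares); cross terms between blades sharing an index anticommute and cancel; the commuting (index-disjoint) pairs give grade-4 terms 2*c*c'*(blade product), which cancel blade by blade — e1 e2 e3 e4: -8084880/19509889 - 135000/19509889 + 8219880/19509889 = 0 — confirming B is simple. So B^2 = -1.
B^2 = -1 — the series telescopes trigonometrically here: l = 1, alpha*l = 3*pi/4, so exp(alpha B) = cos(3*pi/4) + (sin(3*pi/4)/1)*B = -sqrt(2)/2 + (sqrt(2)/2)*B.
Answer: -sqrt(2)/2 + 11229*sqrt(2)/44170*e1 e2 - 125*sqrt(2)/4417*e1 e3 - 7611*sqrt(2)/22085*e1 e4 - 675*sqrt(2)/4417*e2 e3 - 135*sqrt(2)/4417*e2 e4 - 900*sqrt(2)/4417*e3 e4


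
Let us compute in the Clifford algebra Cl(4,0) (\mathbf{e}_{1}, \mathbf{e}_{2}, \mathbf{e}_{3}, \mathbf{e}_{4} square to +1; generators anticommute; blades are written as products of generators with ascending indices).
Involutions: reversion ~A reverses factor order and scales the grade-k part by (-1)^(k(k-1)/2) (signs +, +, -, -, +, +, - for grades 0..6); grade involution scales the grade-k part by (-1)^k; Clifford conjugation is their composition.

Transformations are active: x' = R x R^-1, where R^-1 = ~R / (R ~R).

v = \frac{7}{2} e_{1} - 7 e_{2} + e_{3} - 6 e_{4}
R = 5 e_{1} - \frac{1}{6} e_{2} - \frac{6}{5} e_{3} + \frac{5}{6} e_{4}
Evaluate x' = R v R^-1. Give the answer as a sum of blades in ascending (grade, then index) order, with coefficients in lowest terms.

~R = 5 e_{1} - \frac{1}{6} e_{2} - \frac{6}{5} e_{3} + \frac{5}{6} e_{4}, and R ~R = \frac{12223}{450}, so R^-1 = ~R / (\frac{12223}{450}).
R v = \frac{187}{15} - \frac{413}{12} e_{1} e_{2} + \frac{46}{5} e_{1} e_{3} - \frac{395}{12} e_{1} e_{4} - \frac{257}{30} e_{2} e_{3} + \frac{41}{6} e_{2} e_{4} + \frac{191}{30} e_{3} e_{4}
Answer: \frac{1567}{1438} e_{1} + \frac{4923}{719} e_{2} - \frac{1511}{719} e_{3} + \frac{4864}{719} e_{4}


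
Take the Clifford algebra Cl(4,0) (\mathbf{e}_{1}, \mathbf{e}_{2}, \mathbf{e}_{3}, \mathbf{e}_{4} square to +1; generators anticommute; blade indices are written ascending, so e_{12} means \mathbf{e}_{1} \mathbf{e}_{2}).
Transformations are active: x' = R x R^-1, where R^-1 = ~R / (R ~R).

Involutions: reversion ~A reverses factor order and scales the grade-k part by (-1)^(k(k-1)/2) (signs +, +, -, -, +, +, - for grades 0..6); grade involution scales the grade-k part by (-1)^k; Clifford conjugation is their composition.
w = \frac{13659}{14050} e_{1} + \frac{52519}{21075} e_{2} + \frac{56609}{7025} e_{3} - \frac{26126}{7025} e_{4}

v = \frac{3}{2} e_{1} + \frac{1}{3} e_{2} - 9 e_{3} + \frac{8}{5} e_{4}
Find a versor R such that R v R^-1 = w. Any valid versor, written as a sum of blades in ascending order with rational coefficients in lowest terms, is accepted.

Construction: equal norms (both \frac{77329}{900}) license R = v + w = \frac{17367}{7025} e_{1} + \frac{19848}{7025} e_{2} - \frac{6616}{7025} e_{3} - \frac{14886}{7025} e_{4} — nothing changes along that direction, while (v - w)/2 changes sign, so v maps onto w.
Answer: \frac{17367}{7025} e_{1} + \frac{19848}{7025} e_{2} - \frac{6616}{7025} e_{3} - \frac{14886}{7025} e_{4}


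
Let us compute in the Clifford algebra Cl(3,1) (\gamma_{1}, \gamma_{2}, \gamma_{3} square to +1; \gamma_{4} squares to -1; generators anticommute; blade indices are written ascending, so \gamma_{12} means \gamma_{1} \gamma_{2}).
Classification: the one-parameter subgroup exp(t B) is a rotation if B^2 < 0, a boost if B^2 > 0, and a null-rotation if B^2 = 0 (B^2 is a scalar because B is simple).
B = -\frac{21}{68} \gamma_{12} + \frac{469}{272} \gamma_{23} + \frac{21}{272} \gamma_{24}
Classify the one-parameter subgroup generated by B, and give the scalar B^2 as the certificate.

B^2 term by term: the squares give (-\frac{21}{68})^2*(\gamma_{12})^2 + (\frac{469}{272})^2*(\gamma_{23})^2 + (\frac{21}{272})^2*(\gamma_{24})^2 = \frac{441}{4624}*(-1) + \frac{219961}{73984}*(-1) + \frac{441}{73984}*(+1) = -\frac{49}{16} (each basis 2-blade squares to minus the product of its generators' squares); cross terms between blades sharing an index anticommute and cancel. So B^2 = -\frac{49}{16}.
Answer: rotation, certificate B^2 = -\frac{49}{16}. The scalar -\frac{49}{16} is the complete invariant here: its sign names the subgroup type.


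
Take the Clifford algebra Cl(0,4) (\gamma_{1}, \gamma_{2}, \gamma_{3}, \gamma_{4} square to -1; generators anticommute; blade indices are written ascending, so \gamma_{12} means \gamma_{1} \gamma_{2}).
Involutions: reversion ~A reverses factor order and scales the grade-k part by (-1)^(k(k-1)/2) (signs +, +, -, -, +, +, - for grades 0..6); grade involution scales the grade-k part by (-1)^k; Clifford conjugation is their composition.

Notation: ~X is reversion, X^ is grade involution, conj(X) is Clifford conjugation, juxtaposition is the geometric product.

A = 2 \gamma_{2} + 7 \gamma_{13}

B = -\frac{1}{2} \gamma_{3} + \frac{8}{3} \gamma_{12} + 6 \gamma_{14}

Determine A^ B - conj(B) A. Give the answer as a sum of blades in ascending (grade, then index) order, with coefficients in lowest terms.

first term: -\frac{11}{6} \gamma_{1} - \frac{53}{3} \gamma_{23} + 42 \gamma_{34} + 12 \gamma_{124}
second term: \frac{53}{6} \gamma_{1} - \frac{59}{3} \gamma_{23} + 42 \gamma_{34} + 12 \gamma_{124}
Answer: -\frac{32}{3} \gamma_{1} + 2 \gamma_{23}


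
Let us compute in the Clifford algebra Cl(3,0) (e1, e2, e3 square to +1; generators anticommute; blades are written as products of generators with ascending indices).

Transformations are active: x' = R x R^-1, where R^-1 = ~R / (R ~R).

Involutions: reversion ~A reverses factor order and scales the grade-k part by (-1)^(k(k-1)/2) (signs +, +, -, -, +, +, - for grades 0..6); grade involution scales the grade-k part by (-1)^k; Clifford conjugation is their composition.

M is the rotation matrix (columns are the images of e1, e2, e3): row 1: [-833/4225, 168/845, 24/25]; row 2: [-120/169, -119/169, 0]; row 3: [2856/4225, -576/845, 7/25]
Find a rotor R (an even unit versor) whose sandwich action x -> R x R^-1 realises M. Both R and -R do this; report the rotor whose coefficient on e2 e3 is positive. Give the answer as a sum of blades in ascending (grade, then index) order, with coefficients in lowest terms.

Method: write R = a + b12*e1 e2 + b13*e1 e3 + b23*e2 e3 with a^2 + b12^2 + b13^2 + b23^2 = 1 (so R^-1 = ~R). Expanding the columns R e_j ~R gives tr M = 4a^2 - 1 and, from the antisymmetric part, M21 - M12 = -4a*b12, M13 - M31 = 4a*b13, M32 - M23 = -4a*b23.
Here tr M = -105/169, so a^2 = (1 + tr M)/4 = 16/169 and a = ±4/13. Taking a = 4/13: M21 - M12 = -768/845, M13 - M31 = 48/169, M32 - M23 = -576/845, giving b12 = 48/65, b13 = 3/13, b23 = 36/65, i.e. R = 4/13 + 48/65*e1 e2 + 3/13*e1 e3 + 36/65*e2 e3.
Its e2 e3 coefficient is already positive.
Answer: 4/13 + 48/65*e1 e2 + 3/13*e1 e3 + 36/65*e2 e3. Note: both R and -R realise this M (trace -105/169); the covering map identifies them, and the e2 e3-coefficient sign is the tie-breaker.


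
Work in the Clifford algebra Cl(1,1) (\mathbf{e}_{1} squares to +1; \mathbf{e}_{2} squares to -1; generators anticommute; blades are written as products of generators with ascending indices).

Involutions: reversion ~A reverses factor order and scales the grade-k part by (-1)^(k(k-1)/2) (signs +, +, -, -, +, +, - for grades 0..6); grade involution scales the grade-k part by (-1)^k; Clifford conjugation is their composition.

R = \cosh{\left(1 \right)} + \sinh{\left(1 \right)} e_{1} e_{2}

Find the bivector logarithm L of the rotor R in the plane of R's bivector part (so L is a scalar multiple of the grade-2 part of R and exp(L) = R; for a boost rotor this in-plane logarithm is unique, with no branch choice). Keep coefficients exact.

The scalar part of R is \cosh{\left(1 \right)}, which fixes the rapidity magnitude through cosh (cosh is even, so it cannot fix the sign — the bivector part carries that); dividing the bivector part by sinh of the rapidity gives the plane, and L = rapidity * plane, where the joint sign ambiguity of (rapidity, plane) cancels in the product.
Concretely: cosh(rapidity) = \cosh{\left(1 \right)} gives rapidity = ±1, and since rapidity/sinh(rapidity) is even the sign is immaterial: L = (rapidity/sinh(rapidity)) * <R>_2 = (\frac{1}{\sinh{\left(1 \right)}}) * <R>_2.
Answer: e_{1} e_{2}


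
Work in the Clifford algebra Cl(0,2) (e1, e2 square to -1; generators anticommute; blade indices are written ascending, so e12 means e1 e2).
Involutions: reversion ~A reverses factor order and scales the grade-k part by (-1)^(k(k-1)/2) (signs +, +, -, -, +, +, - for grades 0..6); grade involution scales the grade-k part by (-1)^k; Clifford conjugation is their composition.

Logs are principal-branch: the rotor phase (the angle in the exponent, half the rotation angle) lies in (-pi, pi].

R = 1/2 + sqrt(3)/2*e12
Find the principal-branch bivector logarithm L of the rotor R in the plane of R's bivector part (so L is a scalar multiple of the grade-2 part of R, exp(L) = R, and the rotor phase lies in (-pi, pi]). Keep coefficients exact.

The scalar part of R is 1/2, and that scalar determines the rotor phase on the principal branch; recovering the unit plane as bivector-part over sine of the phase gives L = phase * plane.
Concretely: cos(phase) = 1/2 gives phase = ±pi/3, and since phase/sin(phase) is even the sign is immaterial: L = (phase/sin(phase)) * <R>_2 = (2*sqrt(3)*pi/9) * <R>_2.
Answer: pi/3*e12


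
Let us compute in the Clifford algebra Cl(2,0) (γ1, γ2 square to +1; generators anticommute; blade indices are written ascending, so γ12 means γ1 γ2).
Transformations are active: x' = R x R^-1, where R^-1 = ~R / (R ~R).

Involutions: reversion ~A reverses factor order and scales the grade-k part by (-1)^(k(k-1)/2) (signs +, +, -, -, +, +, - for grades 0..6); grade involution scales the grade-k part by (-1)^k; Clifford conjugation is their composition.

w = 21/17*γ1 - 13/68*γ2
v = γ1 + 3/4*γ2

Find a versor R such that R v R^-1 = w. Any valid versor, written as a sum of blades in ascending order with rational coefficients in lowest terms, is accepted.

Reasoning: v^2 = w^2 = 25/16 since conjugation preserves the quadratic form; R = v + w = 38/17*γ1 + 19/34*γ2 is then valid when invertible, keeping its own part and reversing (v - w)/2.
Answer: 38/17*γ1 + 19/34*γ2


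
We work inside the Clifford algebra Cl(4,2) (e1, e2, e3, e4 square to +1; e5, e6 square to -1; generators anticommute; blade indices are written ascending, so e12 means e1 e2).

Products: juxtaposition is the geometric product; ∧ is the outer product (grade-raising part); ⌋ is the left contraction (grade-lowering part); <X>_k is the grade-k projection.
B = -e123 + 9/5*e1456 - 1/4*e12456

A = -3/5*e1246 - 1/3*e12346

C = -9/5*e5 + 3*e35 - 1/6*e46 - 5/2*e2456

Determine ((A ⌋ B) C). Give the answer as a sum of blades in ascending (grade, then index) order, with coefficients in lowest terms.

step 1: 3/20*e5
step 2: 27/100 + 9/20*e3 + 3/8*e246 + 1/40*e456
Answer: 27/100 + 9/20*e3 + 3/8*e246 + 1/40*e456


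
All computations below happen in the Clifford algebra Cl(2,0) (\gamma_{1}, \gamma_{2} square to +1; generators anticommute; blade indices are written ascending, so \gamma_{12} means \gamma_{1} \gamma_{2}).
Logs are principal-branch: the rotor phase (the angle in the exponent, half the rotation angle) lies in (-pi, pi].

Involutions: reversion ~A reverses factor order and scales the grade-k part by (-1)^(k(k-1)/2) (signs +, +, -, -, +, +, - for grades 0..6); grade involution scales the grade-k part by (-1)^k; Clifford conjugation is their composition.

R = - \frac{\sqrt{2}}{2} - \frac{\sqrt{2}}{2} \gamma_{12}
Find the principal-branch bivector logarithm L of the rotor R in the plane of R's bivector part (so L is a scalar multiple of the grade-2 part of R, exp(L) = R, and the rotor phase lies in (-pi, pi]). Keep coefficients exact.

The scalar part of R is - \frac{\sqrt{2}}{2}, which pins the rotor phase on the principal branch; dividing the bivector part by the sine of that phase recovers the unit plane, and L is the phase times that plane.
Concretely: cos(phase) = - \frac{\sqrt{2}}{2} gives phase = ±\frac{3 \pi}{4}, and since phase/sin(phase) is even the sign is immaterial: L = (phase/sin(phase)) * <R>_2 = (\frac{3 \sqrt{2} \pi}{4}) * <R>_2.
Answer: - \frac{3 \pi}{4} \gamma_{12}


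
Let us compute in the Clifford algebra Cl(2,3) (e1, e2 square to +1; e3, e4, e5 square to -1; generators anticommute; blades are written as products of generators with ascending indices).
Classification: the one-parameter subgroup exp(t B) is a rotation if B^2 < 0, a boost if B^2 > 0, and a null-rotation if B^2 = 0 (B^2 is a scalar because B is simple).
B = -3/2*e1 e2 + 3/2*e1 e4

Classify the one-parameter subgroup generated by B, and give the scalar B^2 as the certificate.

B^2 term by term: the squares give (-3/2)^2*(e1 e2)^2 + (3/2)^2*(e1 e4)^2 = 9/4*(-1) + 9/4*(+1) = 0 (each basis 2-blade squares to minus the product of its generators' squares); cross terms between blades sharing an index anticommute and cancel. So B^2 = 0.
Answer: null-rotation, certificate B^2 = 0. Key observation: B^2 = 0 is a conjugation invariant, so its sign decides the class regardless of the surface form of B.


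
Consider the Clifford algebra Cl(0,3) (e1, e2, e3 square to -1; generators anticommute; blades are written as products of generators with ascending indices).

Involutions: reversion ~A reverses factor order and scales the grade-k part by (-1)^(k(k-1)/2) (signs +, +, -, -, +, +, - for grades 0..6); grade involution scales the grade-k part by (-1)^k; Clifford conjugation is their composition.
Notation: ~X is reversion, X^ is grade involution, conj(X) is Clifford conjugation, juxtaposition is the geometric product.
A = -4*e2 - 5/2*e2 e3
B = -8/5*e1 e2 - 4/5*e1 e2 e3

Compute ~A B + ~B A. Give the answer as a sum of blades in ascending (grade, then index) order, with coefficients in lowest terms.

first term: 42/5*e1 - 4/5*e1 e3
second term: 42/5*e1 + 4/5*e1 e3
Answer: 84/5*e1


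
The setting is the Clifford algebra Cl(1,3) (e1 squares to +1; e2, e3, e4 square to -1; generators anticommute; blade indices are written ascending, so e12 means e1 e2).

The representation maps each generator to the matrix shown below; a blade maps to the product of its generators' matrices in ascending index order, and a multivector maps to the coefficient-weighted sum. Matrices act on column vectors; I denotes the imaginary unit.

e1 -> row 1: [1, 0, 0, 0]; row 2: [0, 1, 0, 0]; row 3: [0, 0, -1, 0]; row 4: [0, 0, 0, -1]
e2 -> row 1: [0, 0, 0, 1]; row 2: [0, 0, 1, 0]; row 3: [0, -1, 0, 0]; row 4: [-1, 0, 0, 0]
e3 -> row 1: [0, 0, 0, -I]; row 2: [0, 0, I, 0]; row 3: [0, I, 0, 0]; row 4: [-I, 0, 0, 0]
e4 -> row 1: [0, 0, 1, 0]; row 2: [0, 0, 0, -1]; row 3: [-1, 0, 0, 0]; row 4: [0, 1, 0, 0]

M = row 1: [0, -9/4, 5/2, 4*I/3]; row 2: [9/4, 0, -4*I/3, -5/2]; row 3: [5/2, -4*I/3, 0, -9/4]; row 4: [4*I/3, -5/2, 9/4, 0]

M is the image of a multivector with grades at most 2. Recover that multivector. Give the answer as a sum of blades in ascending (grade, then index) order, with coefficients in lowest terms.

Method: the blade images are trace-orthogonal — tr(rho(e_A) rho(e_B)^-1) = 4 if A = B and 0 otherwise — and rho(e_A)^-1 = (e_A)^2 * rho(e_A) with (e_A)^2 = +1 or -1, so the coefficient of e_A in the preimage is (e_A)^2 * tr(M rho(e_A))/4.
Nonzero projections over blades of grade <= 2: e3: (e3)^2 = -1, tr(M rho(e3)) = 16/3, coefficient -4/3; e14: (e14)^2 = +1, tr(M rho(e14)) = 10, coefficient 5/2; e24: (e24)^2 = -1, tr(M rho(e24)) = 9, coefficient -9/4. Every other blade of grade <= 2 projects to 0.
Answer: -4/3*e3 + 5/2*e14 - 9/4*e24


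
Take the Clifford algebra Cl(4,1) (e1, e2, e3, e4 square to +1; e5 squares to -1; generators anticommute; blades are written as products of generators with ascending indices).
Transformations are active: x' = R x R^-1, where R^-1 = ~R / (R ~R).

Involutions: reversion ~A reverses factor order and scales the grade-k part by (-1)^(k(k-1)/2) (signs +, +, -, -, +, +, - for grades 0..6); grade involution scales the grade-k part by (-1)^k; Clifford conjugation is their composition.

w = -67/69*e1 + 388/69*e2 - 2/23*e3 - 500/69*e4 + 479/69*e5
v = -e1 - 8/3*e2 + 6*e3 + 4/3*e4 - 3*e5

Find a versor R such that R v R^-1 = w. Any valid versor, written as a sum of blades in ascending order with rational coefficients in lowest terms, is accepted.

Take R = v + w = -136/69*e1 + 68/23*e2 + 136/23*e3 - 136/23*e4 + 272/69*e5. Because q(v) = q(w) = 332/9, conjugation by R sends v exactly to w.
Answer: -136/69*e1 + 68/23*e2 + 136/23*e3 - 136/23*e4 + 272/69*e5


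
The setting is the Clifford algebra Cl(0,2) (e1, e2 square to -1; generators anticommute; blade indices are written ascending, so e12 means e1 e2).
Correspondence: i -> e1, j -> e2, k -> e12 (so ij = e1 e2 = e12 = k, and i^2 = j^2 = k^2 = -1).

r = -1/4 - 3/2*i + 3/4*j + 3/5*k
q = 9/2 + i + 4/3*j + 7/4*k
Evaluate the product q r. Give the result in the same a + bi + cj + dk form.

In blades: q = 9/2 + e1 + 4/3*e2 + 7/4*e12, r = -1/4 - 3/2*e1 + 3/4*e2 + 3/5*e12.
Distribute q over r term by term (generator squares from the signature, products reordered to ascending indices): (9/2)*r = -9/8 - 27/4*e1 + 27/8*e2 + 27/10*e12; (e1)*r = 3/2 - 1/4*e1 - 3/5*e2 + 3/4*e12; (4/3*e2)*r = -1 + 4/5*e1 - 1/3*e2 + 2*e12; (7/4*e12)*r = -21/20 - 21/16*e1 - 21/8*e2 - 7/16*e12.
Sum: -67/40 - 601/80*e1 - 11/60*e2 + 401/80*e12; translating back through the correspondence:
Answer: -67/40 - 601/80*i - 11/60*j + 401/80*k


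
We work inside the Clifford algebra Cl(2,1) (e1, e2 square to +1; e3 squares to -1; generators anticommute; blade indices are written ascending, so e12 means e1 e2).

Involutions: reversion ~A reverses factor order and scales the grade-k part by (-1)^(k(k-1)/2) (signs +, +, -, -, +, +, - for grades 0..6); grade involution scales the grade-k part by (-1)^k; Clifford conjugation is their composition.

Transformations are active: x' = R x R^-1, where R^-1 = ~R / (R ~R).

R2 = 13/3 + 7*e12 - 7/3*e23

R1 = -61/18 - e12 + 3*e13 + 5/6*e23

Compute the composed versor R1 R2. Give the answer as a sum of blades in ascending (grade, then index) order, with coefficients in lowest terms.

Distribute over the terms of R2 (each basis-blade product reordered to ascending indices, repeated generators contracted through their squares):
R1 (13/3) = -793/54 - 13/3*e12 + 13*e13 + 65/18*e23
R1 (7*e12) = 7 - 427/18*e12 - 35/6*e13 + 21*e23
R1 (-7/3*e23) = -35/18 - 7*e12 + 7/3*e13 + 427/54*e23
Summing the partial products and collecting blades:
Answer: -260/27 - 631/18*e12 + 19/2*e13 + 878/27*e23


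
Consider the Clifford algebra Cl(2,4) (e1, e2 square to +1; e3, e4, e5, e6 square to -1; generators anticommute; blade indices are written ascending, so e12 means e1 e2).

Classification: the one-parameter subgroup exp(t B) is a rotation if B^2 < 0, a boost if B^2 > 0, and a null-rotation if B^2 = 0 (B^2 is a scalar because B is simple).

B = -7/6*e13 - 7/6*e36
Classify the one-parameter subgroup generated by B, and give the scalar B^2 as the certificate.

B^2 term by term: the squares give (-7/6)^2*(e13)^2 + (-7/6)^2*(e36)^2 = 49/36*(+1) + 49/36*(-1) = 0 (each basis 2-blade squares to minus the product of its generators' squares); cross terms between blades sharing an index anticommute and cancel. So B^2 = 0.
Answer: null-rotation, certificate B^2 = 0. The invariant at work: B^2 = 0 is unchanged by conjugation, hence its sign classifies the subgroup whatever basis B is written in.


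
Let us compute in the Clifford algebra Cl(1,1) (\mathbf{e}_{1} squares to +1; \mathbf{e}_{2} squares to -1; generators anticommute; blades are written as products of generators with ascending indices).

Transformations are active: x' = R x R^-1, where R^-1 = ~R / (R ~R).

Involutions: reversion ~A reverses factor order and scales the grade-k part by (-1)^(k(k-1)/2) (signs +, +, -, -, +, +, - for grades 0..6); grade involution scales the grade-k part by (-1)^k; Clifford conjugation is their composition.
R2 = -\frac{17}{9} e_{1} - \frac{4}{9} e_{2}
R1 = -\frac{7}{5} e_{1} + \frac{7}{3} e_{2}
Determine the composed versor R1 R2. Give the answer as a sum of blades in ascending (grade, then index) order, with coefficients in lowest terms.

Distribute over the terms of R1 (each basis-blade product reordered to ascending indices, repeated generators contracted through their squares):
(-\frac{7}{5} e_{1}) R2 = \frac{119}{45} + \frac{28}{45} e_{1} e_{2}
(\frac{7}{3} e_{2}) R2 = \frac{28}{27} + \frac{119}{27} e_{1} e_{2}
Summing the partial products and collecting blades:
Answer: \frac{497}{135} + \frac{679}{135} e_{1} e_{2}


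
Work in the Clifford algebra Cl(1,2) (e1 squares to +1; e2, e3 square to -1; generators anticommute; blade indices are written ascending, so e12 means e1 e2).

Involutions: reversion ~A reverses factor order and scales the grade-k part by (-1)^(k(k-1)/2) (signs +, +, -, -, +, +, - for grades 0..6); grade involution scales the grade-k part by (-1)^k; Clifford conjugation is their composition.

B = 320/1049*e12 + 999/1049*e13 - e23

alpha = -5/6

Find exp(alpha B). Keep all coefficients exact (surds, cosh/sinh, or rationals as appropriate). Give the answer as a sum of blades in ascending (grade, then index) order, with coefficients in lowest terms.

B^2 term by term: the squares give (320/1049)^2*(e12)^2 + (999/1049)^2*(e13)^2 + (-1)^2*(e23)^2 = 102400/1100401*(+1) + 998001/1100401*(+1) + 1*(-1) = 0 (each basis 2-blade squares to minus the product of its generators' squares); cross terms between blades sharing an index anticommute and cancel. So B^2 = 0.
B^2 = 0, hence only two terms survive: exp(alpha B) = 1 + alpha B (parabolic case).
Answer: 1 - 800/3147*e12 - 1665/2098*e13 + 5/6*e23


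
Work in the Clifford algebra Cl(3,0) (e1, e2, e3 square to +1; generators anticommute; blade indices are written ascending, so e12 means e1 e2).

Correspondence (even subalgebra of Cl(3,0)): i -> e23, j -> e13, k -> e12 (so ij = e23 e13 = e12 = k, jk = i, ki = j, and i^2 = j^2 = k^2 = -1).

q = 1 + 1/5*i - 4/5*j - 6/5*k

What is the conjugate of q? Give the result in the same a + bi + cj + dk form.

In blades: q = 1 - 6/5*e12 - 4/5*e13 + 1/5*e23.
Quaternion conjugation is reversion on the even subalgebra: the scalar is fixed and every grade-2 blade flips sign, giving 1 + 6/5*e12 + 4/5*e13 - 1/5*e23; translating back:
Answer: 1 - 1/5*i + 4/5*j + 6/5*k


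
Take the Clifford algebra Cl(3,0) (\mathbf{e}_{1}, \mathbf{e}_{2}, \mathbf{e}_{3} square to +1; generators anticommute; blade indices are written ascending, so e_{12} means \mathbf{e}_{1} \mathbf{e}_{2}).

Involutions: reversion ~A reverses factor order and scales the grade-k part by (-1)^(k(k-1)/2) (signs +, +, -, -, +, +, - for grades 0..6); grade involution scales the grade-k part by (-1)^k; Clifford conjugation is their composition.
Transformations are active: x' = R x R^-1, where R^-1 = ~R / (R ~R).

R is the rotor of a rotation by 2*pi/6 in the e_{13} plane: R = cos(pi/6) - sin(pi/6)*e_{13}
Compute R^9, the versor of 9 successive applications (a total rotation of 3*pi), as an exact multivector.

Rotor phase runs at HALF the rotation angle; powers of one rotor simply add phase, so after 9 steps in e_{13} the phase is 9*pi/6 = \frac{3 \pi}{2} and R^9 = cos(\frac{3 \pi}{2}) - sin(\frac{3 \pi}{2})*e_{13}.
cos(\frac{3 \pi}{2}) = 0 and sin(\frac{3 \pi}{2}) = -1, so R^9 = e_{13}. The net rotation is 1*pi (after discarding 1 full turn, each of which contributes a factor -1 to the rotor); the rotor keeps the half-angle phase exactly.
Answer: e_{13}


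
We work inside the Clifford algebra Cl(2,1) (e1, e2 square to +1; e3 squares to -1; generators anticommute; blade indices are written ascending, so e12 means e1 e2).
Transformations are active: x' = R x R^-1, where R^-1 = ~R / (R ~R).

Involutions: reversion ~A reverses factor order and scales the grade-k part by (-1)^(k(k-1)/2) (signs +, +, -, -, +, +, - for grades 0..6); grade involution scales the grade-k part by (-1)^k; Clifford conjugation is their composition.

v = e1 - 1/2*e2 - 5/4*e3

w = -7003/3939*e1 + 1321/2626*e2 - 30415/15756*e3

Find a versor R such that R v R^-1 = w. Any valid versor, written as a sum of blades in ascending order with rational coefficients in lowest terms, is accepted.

Equal squares first: v^2 = w^2 = -5/16. Then v + w = -3064/3939*e1 + 4/1313*e2 - 25055/7878*e3 is a versor taking v to w, provided it is invertible.
Answer: -3064/3939*e1 + 4/1313*e2 - 25055/7878*e3


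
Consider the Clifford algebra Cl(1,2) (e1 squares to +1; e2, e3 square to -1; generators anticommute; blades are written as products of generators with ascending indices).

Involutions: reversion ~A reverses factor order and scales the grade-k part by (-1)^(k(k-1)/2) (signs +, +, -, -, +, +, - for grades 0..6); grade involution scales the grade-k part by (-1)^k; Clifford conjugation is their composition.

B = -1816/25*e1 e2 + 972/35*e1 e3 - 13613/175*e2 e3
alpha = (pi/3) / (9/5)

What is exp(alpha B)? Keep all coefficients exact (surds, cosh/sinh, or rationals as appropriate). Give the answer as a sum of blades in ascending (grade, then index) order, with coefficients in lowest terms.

B^2 term by term: the squares give (-1816/25)^2*(e1 e2)^2 + (972/35)^2*(e1 e3)^2 + (-13613/175)^2*(e2 e3)^2 = 3297856/625*(+1) + 944784/1225*(+1) + 185313769/30625*(-1) = -81/25 (each basis 2-blade squares to minus the product of its generators' squares); cross terms between blades sharing an index anticommute and cancel. So B^2 = -81/25.
B^2 = -81/25 — a negative square means the series sums to a rotation: l = 9/5, alpha*l = pi/3, so exp(alpha B) = cos(pi/3) + (sin(pi/3)/(9/5))*B = 1/2 + (5*sqrt(3)/18)*B.
Answer: 1/2 - 908*sqrt(3)/45*e1 e2 + 54*sqrt(3)/7*e1 e3 - 13613*sqrt(3)/630*e2 e3


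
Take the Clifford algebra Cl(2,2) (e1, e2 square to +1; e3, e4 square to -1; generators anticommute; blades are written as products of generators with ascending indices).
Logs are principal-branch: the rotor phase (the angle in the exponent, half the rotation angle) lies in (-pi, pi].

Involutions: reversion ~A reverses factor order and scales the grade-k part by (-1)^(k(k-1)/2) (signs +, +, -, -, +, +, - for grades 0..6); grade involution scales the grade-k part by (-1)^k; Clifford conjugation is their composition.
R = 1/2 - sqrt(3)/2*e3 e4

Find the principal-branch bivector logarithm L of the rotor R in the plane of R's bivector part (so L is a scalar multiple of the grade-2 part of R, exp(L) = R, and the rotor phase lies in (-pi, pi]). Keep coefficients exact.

The scalar part of R is 1/2, which pins the rotor phase on the principal branch; dividing the bivector part by the sine of that phase recovers the unit plane, and L is the phase times that plane.
Concretely: cos(phase) = 1/2 gives phase = ±pi/3, and since phase/sin(phase) is even the sign is immaterial: L = (phase/sin(phase)) * <R>_2 = (2*sqrt(3)*pi/9) * <R>_2.
Answer: -pi/3*e3 e4


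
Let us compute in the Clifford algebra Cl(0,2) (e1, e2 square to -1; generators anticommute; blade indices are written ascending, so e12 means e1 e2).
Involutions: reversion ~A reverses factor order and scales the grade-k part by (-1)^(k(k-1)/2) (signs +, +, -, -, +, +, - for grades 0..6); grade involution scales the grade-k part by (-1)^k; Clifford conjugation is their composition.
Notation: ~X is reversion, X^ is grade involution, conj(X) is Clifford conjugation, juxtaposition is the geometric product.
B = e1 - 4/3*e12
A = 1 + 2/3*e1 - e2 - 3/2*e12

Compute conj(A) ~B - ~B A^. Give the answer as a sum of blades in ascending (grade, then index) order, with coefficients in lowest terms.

first term: -4/3 + 7/3*e1 + 43/18*e2 + 1/3*e12
second term: 8/3 - 1/3*e1 + 11/18*e2 + 7/3*e12
Answer: -4 + 8/3*e1 + 16/9*e2 - 2*e12


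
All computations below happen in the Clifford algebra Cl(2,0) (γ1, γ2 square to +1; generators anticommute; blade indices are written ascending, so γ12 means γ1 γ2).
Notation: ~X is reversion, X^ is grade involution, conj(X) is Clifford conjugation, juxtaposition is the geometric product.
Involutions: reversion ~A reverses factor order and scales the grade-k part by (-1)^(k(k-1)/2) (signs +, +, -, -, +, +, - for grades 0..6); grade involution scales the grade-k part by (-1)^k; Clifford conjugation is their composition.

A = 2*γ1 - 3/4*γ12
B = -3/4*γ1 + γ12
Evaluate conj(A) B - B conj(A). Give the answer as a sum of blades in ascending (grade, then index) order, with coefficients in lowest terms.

first term: 3/4 - 23/16*γ2
second term: 3/4 + 23/16*γ2
Answer: -23/8*γ2


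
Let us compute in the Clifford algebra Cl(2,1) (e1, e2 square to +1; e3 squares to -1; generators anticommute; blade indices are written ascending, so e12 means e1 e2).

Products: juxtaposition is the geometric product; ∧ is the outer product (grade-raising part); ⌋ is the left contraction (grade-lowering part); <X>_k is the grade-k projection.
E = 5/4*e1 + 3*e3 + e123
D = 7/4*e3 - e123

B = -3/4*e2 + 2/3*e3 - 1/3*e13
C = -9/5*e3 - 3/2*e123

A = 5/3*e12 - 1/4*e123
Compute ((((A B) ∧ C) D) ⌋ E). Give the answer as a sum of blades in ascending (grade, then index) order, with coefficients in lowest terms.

step 1: -5/4*e1 - 1/12*e2 + 1/6*e12 - 3/16*e13 + 5/9*e23 + 10/9*e123
step 2: 9/4*e13 + 3/20*e23 - 3/10*e123
step 3: 3/10 - 327/80*e1 + 159/80*e2 + 21/40*e12
step 4: -327/64 + 3/8*e1 + 3/8*e3 - 159/80*e13 - 327/80*e23 + 3/10*e123
Answer: -327/64 + 3/8*e1 + 3/8*e3 - 159/80*e13 - 327/80*e23 + 3/10*e123


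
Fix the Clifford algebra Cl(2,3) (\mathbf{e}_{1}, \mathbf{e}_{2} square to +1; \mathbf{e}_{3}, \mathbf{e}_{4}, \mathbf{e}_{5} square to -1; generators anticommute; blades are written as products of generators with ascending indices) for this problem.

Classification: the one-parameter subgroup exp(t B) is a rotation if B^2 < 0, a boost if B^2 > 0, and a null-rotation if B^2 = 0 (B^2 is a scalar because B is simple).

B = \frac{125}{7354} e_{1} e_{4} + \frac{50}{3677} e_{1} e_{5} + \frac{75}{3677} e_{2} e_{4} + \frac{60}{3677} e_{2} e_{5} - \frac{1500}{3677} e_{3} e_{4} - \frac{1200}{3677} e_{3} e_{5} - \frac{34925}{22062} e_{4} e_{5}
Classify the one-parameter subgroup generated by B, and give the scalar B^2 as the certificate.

B^2 term by term: the squares give (\frac{125}{7354})^2*(e_{1} e_{4})^2 + (\frac{50}{3677})^2*(e_{1} e_{5})^2 + (\frac{75}{3677})^2*(e_{2} e_{4})^2 + (\frac{60}{3677})^2*(e_{2} e_{5})^2 + (-\frac{1500}{3677})^2*(e_{3} e_{4})^2 + (-\frac{1200}{3677})^2*(e_{3} e_{5})^2 + (-\frac{34925}{22062})^2*(e_{4} e_{5})^2 = \frac{15625}{54081316}*(+1) + \frac{2500}{13520329}*(+1) + \frac{5625}{13520329}*(+1) + \frac{3600}{13520329}*(+1) + \frac{2250000}{13520329}*(-1) + \frac{1440000}{13520329}*(-1) + \frac{1219755625}{486731844}*(-1) = -\frac{25}{9} (each basis 2-blade squares to minus the product of its generators' squares); cross terms between blades sharing an index anticommute and cancel; the commuting (index-disjoint) pairs give grade-4 terms 2*c*c'*(blade product), which cancel blade by blade — e_{1} e_{2} e_{4} e_{5}: -\frac{7500}{13520329} + \frac{7500}{13520329} = 0; e_{1} e_{3} e_{4} e_{5}: \frac{150000}{13520329} - \frac{150000}{13520329} = 0; e_{2} e_{3} e_{4} e_{5}: \frac{180000}{13520329} - \frac{180000}{13520329} = 0 — confirming B is simple. So B^2 = -\frac{25}{9}.
Answer: rotation, certificate B^2 = -\frac{25}{9}. Note: conjugating B changes its blade decomposition but never the scalar B^2 = -\frac{25}{9}, whose sign settles the classification.
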